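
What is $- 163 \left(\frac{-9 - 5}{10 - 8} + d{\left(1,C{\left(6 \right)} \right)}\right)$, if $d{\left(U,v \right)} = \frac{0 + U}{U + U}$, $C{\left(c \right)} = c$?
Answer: $\frac{2119}{2} \approx 1059.5$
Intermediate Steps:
$d{\left(U,v \right)} = \frac{1}{2}$ ($d{\left(U,v \right)} = \frac{U}{2 U} = U \frac{1}{2 U} = \frac{1}{2}$)
$- 163 \left(\frac{-9 - 5}{10 - 8} + d{\left(1,C{\left(6 \right)} \right)}\right) = - 163 \left(\frac{-9 - 5}{10 - 8} + \frac{1}{2}\right) = - 163 \left(- \frac{14}{2} + \frac{1}{2}\right) = - 163 \left(\left(-14\right) \frac{1}{2} + \frac{1}{2}\right) = - 163 \left(-7 + \frac{1}{2}\right) = \left(-163\right) \left(- \frac{13}{2}\right) = \frac{2119}{2}$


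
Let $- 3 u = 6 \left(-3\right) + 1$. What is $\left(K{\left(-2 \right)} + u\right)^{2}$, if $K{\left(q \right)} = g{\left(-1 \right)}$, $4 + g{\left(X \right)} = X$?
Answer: $\frac{4}{9} \approx 0.44444$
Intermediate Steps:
$g{\left(X \right)} = -4 + X$
$K{\left(q \right)} = -5$ ($K{\left(q \right)} = -4 - 1 = -5$)
$u = \frac{17}{3}$ ($u = - \frac{6 \left(-3\right) + 1}{3} = - \frac{-18 + 1}{3} = \left(- \frac{1}{3}\right) \left(-17\right) = \frac{17}{3} \approx 5.6667$)
$\left(K{\left(-2 \right)} + u\right)^{2} = \left(-5 + \frac{17}{3}\right)^{2} = \left(\frac{2}{3}\right)^{2} = \frac{4}{9}$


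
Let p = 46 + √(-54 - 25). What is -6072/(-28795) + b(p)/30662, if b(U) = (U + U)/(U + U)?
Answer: 186208459/882912290 ≈ 0.21090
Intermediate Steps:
p = 46 + I*√79 (p = 46 + √(-79) = 46 + I*√79 ≈ 46.0 + 8.8882*I)
b(U) = 1 (b(U) = (2*U)/((2*U)) = (2*U)*(1/(2*U)) = 1)
-6072/(-28795) + b(p)/30662 = -6072/(-28795) + 1/30662 = -6072*(-1/28795) + 1*(1/30662) = 6072/28795 + 1/30662 = 186208459/882912290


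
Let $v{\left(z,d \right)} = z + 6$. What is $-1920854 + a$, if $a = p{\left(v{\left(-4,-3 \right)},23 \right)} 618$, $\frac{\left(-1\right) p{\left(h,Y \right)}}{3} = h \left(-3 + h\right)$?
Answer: $-1917146$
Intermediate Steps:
$v{\left(z,d \right)} = 6 + z$
$p{\left(h,Y \right)} = - 3 h \left(-3 + h\right)$
$a = 3708$ ($a = 3 \left(6 - 4\right) \left(3 - \left(6 - 4\right)\right) 618 = 3 \cdot 2 \left(3 - 2\right) 618 = 3 \cdot 2 \cdot 1 \cdot 618 = 6 \cdot 618 = 3708$)
$-1920854 + a = -1920854 + 3708 = -1917146$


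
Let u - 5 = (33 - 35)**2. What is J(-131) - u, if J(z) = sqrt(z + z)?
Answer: -9 + I*sqrt(262) ≈ -9.0 + 16.186*I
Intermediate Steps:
J(z) = sqrt(2)*sqrt(z) (J(z) = sqrt(2*z) = sqrt(2)*sqrt(z))
u = 9 (u = 5 + (33 - 35)**2 = 5 + (-2)**2 = 5 + 4 = 9)
J(-131) - u = sqrt(2)*sqrt(-131) - 1*9 = sqrt(2)*(I*sqrt(131)) - 9 = I*sqrt(262) - 9 = -9 + I*sqrt(262)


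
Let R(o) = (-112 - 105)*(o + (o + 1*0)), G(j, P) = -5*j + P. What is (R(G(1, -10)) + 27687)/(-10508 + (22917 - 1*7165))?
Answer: 11399/1748 ≈ 6.5212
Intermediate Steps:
G(j, P) = P - 5*j
R(o) = -434*o (R(o) = -217*(o + (o + 0)) = -217*(o + o) = -434*o)
(R(G(1, -10)) + 27687)/(-10508 + (22917 - 1*7165)) = (-434*(-10 - 5*1) + 27687)/(-10508 + (22917 - 1*7165)) = (-434*(-10 - 5) + 27687)/(-10508 + (22917 - 7165)) = (-434*(-15) + 27687)/(-10508 + 15752) = (6510 + 27687)/5244 = 34197*(1/5244) = 11399/1748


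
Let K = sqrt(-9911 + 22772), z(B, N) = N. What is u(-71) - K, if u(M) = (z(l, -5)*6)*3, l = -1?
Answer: -90 - 3*sqrt(1429) ≈ -203.41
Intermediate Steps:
u(M) = -90 (u(M) = -5*6*3 = -30*3 = -90)
K = 3*sqrt(1429) (K = sqrt(12861) = 3*sqrt(1429) ≈ 113.41)
u(-71) - K = -90 - 3*sqrt(1429)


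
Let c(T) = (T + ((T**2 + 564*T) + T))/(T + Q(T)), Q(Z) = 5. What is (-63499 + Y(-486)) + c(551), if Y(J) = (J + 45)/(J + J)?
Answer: -234155642/3753 ≈ -62392.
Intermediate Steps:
Y(J) = (45 + J)/(2*J) (Y(J) = (45 + J)/((2*J)) = (45 + J)*(1/(2*J)) = (45 + J)/(2*J))
c(T) = (T**2 + 566*T)/(5 + T) (c(T) = (T + ((T**2 + 564*T) + T))/(T + 5) = (T + (T**2 + 565*T))/(5 + T) = (T**2 + 566*T)/(5 + T))
(-63499 + Y(-486)) + c(551) = (-63499 + (1/2)*(45 - 486)/(-486)) + 551*(566 + 551)/(5 + 551) = (-63499 + (1/2)*(-1/486)*(-441)) + 551*1117/556 = (-63499 + 49/108) + 551*(1/556)*1117 = -6857843/108 + 615467/556 = -234155642/3753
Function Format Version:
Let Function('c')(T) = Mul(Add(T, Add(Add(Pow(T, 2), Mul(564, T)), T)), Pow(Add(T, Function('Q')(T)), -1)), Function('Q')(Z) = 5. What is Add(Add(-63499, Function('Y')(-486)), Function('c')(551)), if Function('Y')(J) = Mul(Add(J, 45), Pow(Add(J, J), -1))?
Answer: Rational(-234155642, 3753) ≈ -62392.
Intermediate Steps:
Function('Y')(J) = Mul(Rational(1, 2), Pow(J, -1), Add(45, J)) (Function('Y')(J) = Mul(Add(45, J), Pow(Mul(2, J), -1)) = Mul(Add(45, J), Mul(Rational(1, 2), Pow(J, -1))) = Mul(Rational(1, 2), Pow(J, -1), Add(45, J)))
Function('c')(T) = Mul(Pow(Add(5, T), -1), Add(Pow(T, 2), Mul(566, T))) (Function('c')(T) = Mul(Add(T, Add(Add(Pow(T, 2), Mul(564, T)), T)), Pow(Add(T, 5), -1)) = Mul(Add(T, Add(Pow(T, 2), Mul(565, T))), Pow(Add(5, T), -1)) = Mul(Add(Pow(T, 2), Mul(566, T)), Pow(Add(5, T), -1)) = Mul(Pow(Add(5, T), -1), Add(Pow(T, 2), Mul(566, T))))
Add(Add(-63499, Function('Y')(-486)), Function('c')(551)) = Add(Add(-63499, Mul(Rational(1, 2), Pow(-486, -1), Add(45, -486))), Mul(551, Pow(Add(5, 551), -1), Add(566, 551))) = Add(Add(-63499, Mul(Rational(1, 2), Rational(-1, 486), -441)), Mul(551, Pow(556, -1), 1117)) = Add(Add(-63499, Rational(49, 108)), Mul(551, Rational(1, 556), 1117)) = Add(Rational(-6857843, 108), Rational(615467, 556)) = Rational(-234155642, 3753)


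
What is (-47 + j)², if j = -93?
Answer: 19600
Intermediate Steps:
(-47 + j)² = (-47 - 93)² = (-140)² = 19600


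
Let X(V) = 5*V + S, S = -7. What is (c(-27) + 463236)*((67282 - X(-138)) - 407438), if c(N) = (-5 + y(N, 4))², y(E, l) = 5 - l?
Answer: -157255060668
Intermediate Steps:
X(V) = -7 + 5*V (X(V) = 5*V - 7 = -7 + 5*V)
c(N) = 16 (c(N) = (-5 + (5 - 1*4))² = (-5 + (5 - 4))² = (-5 + 1)² = (-4)² = 16)
(c(-27) + 463236)*((67282 - X(-138)) - 407438) = (16 + 463236)*((67282 - (-7 + 5*(-138))) - 407438) = 463252*((67282 - (-7 - 690)) - 407438) = 463252*((67282 - 1*(-697)) - 407438) = 463252*((67282 + 697) - 407438) = 463252*(67979 - 407438) = 463252*(-339459) = -157255060668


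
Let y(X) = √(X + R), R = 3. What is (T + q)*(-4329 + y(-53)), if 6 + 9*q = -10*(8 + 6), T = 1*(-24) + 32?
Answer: 35594 - 370*I*√2/9 ≈ 35594.0 - 58.14*I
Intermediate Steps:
T = 8 (T = -24 + 32 = 8)
y(X) = √(3 + X) (y(X) = √(X + 3) = √(3 + X))
q = -146/9 (q = -⅔ + (-10*(8 + 6))/9 = -⅔ + (-10*14)/9 = -⅔ + (⅑)*(-140) = -⅔ - 140/9 = -146/9 ≈ -16.222)
(T + q)*(-4329 + y(-53)) = (8 - 146/9)*(-4329 + √(3 - 53)) = -74*(-4329 + √(-50))/9 = -74*(-4329 + 5*I*√2)/9 = 35594 - 370*I*√2/9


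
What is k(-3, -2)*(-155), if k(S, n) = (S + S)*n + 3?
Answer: -2325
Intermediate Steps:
k(S, n) = 3 + 2*S*n (k(S, n) = (2*S)*n + 3 = 2*S*n + 3 = 3 + 2*S*n)
k(-3, -2)*(-155) = (3 + 2*(-3)*(-2))*(-155) = (3 + 12)*(-155) = 15*(-155) = -2325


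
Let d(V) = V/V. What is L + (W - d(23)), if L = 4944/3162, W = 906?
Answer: 477759/527 ≈ 906.56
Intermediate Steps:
d(V) = 1
L = 824/527 (L = 4944*(1/3162) = 824/527 ≈ 1.5636)
L + (W - d(23)) = 824/527 + (906 - 1*1) = 824/527 + (906 - 1) = 824/527 + 905 = 477759/527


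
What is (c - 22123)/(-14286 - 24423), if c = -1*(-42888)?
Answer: -20765/38709 ≈ -0.53644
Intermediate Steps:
c = 42888
(c - 22123)/(-14286 - 24423) = (42888 - 22123)/(-14286 - 24423) = 20765/(-38709) = 20765*(-1/38709) = -20765/38709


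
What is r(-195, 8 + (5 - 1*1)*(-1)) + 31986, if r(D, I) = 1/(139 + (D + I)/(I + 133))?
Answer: 603000209/18852 ≈ 31986.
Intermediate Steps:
r(D, I) = 1/(139 + (D + I)/(133 + I))
r(-195, 8 + (5 - 1*1)*(-1)) + 31986 = (133 + (8 + (5 - 1*1)*(-1)))/(18487 - 195 + 140*(8 + (5 - 1*1)*(-1))) + 31986 = (133 + (8 + (5 - 1)*(-1)))/(18487 - 195 + 140*(8 + (5 - 1)*(-1))) + 31986 = (133 + (8 + 4*(-1)))/(18487 - 195 + 140*(8 + 4*(-1))) + 31986 = (133 + (8 - 4))/(18487 - 195 + 140*(8 - 4)) + 31986 = (133 + 4)/(18487 - 195 + 140*4) + 31986 = 137/(18487 - 195 + 560) + 31986 = 137/18852 + 31986 = 603000209/18852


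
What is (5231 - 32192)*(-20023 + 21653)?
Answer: -43946430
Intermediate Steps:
(5231 - 32192)*(-20023 + 21653) = -26961*1630 = -43946430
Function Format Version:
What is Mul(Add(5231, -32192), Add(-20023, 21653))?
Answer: -43946430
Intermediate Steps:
Mul(Add(5231, -32192), Add(-20023, 21653)) = Mul(-26961, 1630) = -43946430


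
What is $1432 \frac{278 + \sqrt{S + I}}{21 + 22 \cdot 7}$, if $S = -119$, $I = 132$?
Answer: $\frac{398096}{175} + \frac{1432 \sqrt{13}}{175} \approx 2304.3$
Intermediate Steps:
$1432 \frac{278 + \sqrt{S + I}}{21 + 22 \cdot 7} = 1432 \frac{278 + \sqrt{-119 + 132}}{21 + 22 \cdot 7} = 1432 \frac{278 + \sqrt{13}}{21 + 154} = 1432 \frac{278 + \sqrt{13}}{175} = 1432 \left(278 + \sqrt{13}\right) \frac{1}{175} = 1432 \left(\frac{278}{175} + \frac{\sqrt{13}}{175}\right) = \frac{398096}{175} + \frac{1432 \sqrt{13}}{175}$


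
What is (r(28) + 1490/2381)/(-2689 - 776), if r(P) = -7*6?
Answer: 98512/8250165 ≈ 0.011941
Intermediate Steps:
r(P) = -42
(r(28) + 1490/2381)/(-2689 - 776) = (-42 + 1490/2381)/(-2689 - 776) = (-42 + 1490*(1/2381))/(-3465) = (-42 + 1490/2381)*(-1/3465) = -98512/2381*(-1/3465) = 98512/8250165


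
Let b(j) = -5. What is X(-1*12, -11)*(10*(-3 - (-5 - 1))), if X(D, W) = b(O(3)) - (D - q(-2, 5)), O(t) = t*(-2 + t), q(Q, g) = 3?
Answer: 300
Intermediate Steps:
X(D, W) = -2 - D (X(D, W) = -5 - (D - 1*3) = -5 - (D - 3) = -5 - (-3 + D) = -5 + (3 - D) = -2 - D)
X(-1*12, -11)*(10*(-3 - (-5 - 1))) = (-2 - (-1)*12)*(10*(-3 - (-5 - 1))) = (-2 - 1*(-12))*(10*(-3 - 1*(-6))) = (-2 + 12)*(10*(-3 + 6)) = 10*(10*3) = 10*30 = 300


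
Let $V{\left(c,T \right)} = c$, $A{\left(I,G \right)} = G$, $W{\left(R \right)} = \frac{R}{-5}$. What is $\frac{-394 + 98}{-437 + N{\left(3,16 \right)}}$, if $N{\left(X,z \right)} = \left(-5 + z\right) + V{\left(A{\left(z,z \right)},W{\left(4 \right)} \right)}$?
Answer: $\frac{148}{205} \approx 0.72195$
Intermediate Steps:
$W{\left(R \right)} = - \frac{R}{5}$ ($W{\left(R \right)} = R \left(- \frac{1}{5}\right) = - \frac{R}{5}$)
$N{\left(X,z \right)} = -5 + 2 z$ ($N{\left(X,z \right)} = \left(-5 + z\right) + z = -5 + 2 z$)
$\frac{-394 + 98}{-437 + N{\left(3,16 \right)}} = \frac{-394 + 98}{-437 + \left(-5 + 2 \cdot 16\right)} = - \frac{296}{-437 + \left(-5 + 32\right)} = - \frac{296}{-437 + 27} = - \frac{296}{-410} = \left(-296\right) \left(- \frac{1}{410}\right) = \frac{148}{205}$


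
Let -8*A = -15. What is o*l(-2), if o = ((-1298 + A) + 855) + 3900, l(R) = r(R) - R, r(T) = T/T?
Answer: 83013/8 ≈ 10377.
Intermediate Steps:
A = 15/8 (A = -⅛*(-15) = 15/8 ≈ 1.8750)
r(T) = 1
l(R) = 1 - R
o = 27671/8 (o = ((-1298 + 15/8) + 855) + 3900 = (-10369/8 + 855) + 3900 = -3529/8 + 3900 = 27671/8 ≈ 3458.9)
o*l(-2) = 27671*(1 - 1*(-2))/8 = 27671*(1 + 2)/8 = (27671/8)*3 = 83013/8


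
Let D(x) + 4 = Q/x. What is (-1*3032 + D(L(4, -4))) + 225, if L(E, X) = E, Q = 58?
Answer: -5593/2 ≈ -2796.5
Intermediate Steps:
D(x) = -4 + 58/x
(-1*3032 + D(L(4, -4))) + 225 = (-1*3032 + (-4 + 58/4)) + 225 = (-3032 + (-4 + 58*(1/4))) + 225 = (-3032 + (-4 + 29/2)) + 225 = (-3032 + 21/2) + 225 = -6043/2 + 225 = -5593/2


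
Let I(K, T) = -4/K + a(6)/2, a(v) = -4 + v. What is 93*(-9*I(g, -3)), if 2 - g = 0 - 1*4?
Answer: -279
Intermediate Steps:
g = 6 (g = 2 - (0 - 1*4) = 2 - (0 - 4) = 2 - 1*(-4) = 2 + 4 = 6)
I(K, T) = 1 - 4/K (I(K, T) = -4/K + (-4 + 6)/2 = -4/K + 2*(1/2) = -4/K + 1 = 1 - 4/K)
93*(-9*I(g, -3)) = 93*(-9*(-4 + 6)/6) = 93*(-3*2/2) = 93*(-9*1/3) = 93*(-3) = -279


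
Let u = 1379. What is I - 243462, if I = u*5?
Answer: -236567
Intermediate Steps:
I = 6895 (I = 1379*5 = 6895)
I - 243462 = 6895 - 243462 = -236567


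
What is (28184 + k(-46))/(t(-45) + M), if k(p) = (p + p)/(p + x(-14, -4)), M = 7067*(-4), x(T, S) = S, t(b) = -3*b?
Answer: -704646/703325 ≈ -1.0019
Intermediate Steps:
M = -28268
k(p) = 2*p/(-4 + p) (k(p) = (p + p)/(p - 4) = (2*p)/(-4 + p) = 2*p/(-4 + p))
(28184 + k(-46))/(t(-45) + M) = (28184 + 2*(-46)/(-4 - 46))/(-3*(-45) - 28268) = (28184 + 2*(-46)/(-50))/(135 - 28268) = (28184 + 2*(-46)*(-1/50))/(-28133) = (28184 + 46/25)*(-1/28133) = (704646/25)*(-1/28133) = -704646/703325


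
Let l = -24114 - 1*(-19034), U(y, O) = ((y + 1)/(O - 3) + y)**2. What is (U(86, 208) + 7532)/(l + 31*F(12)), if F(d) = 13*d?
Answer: -630424389/10254100 ≈ -61.480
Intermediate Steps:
U(y, O) = (y + (1 + y)/(-3 + O))**2 (U(y, O) = ((1 + y)/(-3 + O) + y)**2 = (y + (1 + y)/(-3 + O))**2)
l = -5080 (l = -24114 + 19034 = -5080)
(U(86, 208) + 7532)/(l + 31*F(12)) = ((1 - 2*86 + 208*86)**2/(-3 + 208)**2 + 7532)/(-5080 + 31*(13*12)) = ((1 - 172 + 17888)**2/205**2 + 7532)/(-5080 + 31*156) = ((1/42025)*17717**2 + 7532)/(-5080 + 4836) = ((1/42025)*313892089 + 7532)/(-244) = (313892089/42025 + 7532)*(-1/244) = (630424389/42025)*(-1/244) = -630424389/10254100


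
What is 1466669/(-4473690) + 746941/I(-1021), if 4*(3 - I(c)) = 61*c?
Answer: 13274966717143/278679571170 ≈ 47.635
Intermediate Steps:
I(c) = 3 - 61*c/4
1466669/(-4473690) + 746941/I(-1021) = 1466669/(-4473690) + 746941/(3 - 61/4*(-1021)) = 1466669*(-1/4473690) + 746941/(3 + 62281/4) = -1466669/4473690 + 746941/(62293/4) = -1466669/4473690 + 746941*(4/62293) = -1466669/4473690 + 2987764/62293 = 13274966717143/278679571170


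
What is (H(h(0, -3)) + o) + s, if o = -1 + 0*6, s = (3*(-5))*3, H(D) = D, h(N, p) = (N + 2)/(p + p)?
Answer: -139/3 ≈ -46.333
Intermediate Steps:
h(N, p) = (2 + N)/(2*p) (h(N, p) = (2 + N)/((2*p)) = (2 + N)*(1/(2*p)) = (2 + N)/(2*p))
s = -45 (s = -15*3 = -45)
o = -1 (o = -1 + 0 = -1)
(H(h(0, -3)) + o) + s = ((1/2)*(2 + 0)/(-3) - 1) - 45 = ((1/2)*(-1/3)*2 - 1) - 45 = (-1/3 - 1) - 45 = -4/3 - 45 = -139/3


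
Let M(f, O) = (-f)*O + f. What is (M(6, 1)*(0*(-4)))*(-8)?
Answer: 0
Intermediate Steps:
M(f, O) = f - O*f (M(f, O) = -O*f + f = f - O*f)
(M(6, 1)*(0*(-4)))*(-8) = ((6*(1 - 1*1))*(0*(-4)))*(-8) = ((6*(1 - 1))*0)*(-8) = ((6*0)*0)*(-8) = (0*0)*(-8) = 0*(-8) = 0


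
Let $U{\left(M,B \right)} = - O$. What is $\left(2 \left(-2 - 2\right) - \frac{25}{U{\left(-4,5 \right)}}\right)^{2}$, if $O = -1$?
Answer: $1089$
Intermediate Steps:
$U{\left(M,B \right)} = 1$ ($U{\left(M,B \right)} = \left(-1\right) \left(-1\right) = 1$)
$\left(2 \left(-2 - 2\right) - \frac{25}{U{\left(-4,5 \right)}}\right)^{2} = \left(2 \left(-2 - 2\right) - \frac{25}{1}\right)^{2} = \left(2 \left(-4\right) - 25\right)^{2} = \left(-8 - 25\right)^{2} = \left(-33\right)^{2} = 1089$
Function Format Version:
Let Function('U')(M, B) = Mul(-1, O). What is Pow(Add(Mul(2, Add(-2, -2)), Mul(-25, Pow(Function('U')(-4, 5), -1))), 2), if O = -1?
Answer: 1089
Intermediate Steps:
Function('U')(M, B) = 1 (Function('U')(M, B) = Mul(-1, -1) = 1)
Pow(Add(Mul(2, Add(-2, -2)), Mul(-25, Pow(Function('U')(-4, 5), -1))), 2) = Pow(Add(Mul(2, Add(-2, -2)), Mul(-25, Pow(1, -1))), 2) = Pow(Add(Mul(2, -4), Mul(-25, 1)), 2) = Pow(Add(-8, -25), 2) = Pow(-33, 2) = 1089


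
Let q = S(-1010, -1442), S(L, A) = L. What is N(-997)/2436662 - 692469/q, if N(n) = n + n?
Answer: 843655442269/1230514310 ≈ 685.61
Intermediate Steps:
N(n) = 2*n
q = -1010
N(-997)/2436662 - 692469/q = (2*(-997))/2436662 - 692469/(-1010) = -1994*1/2436662 - 692469*(-1/1010) = -997/1218331 + 692469/1010 = 843655442269/1230514310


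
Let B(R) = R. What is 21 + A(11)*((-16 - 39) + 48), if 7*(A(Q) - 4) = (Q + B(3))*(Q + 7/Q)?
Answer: -1869/11 ≈ -169.91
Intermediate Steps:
A(Q) = 4 + (3 + Q)*(Q + 7/Q)/7 (A(Q) = 4 + ((Q + 3)*(Q + 7/Q))/7 = 4 + ((3 + Q)*(Q + 7/Q))/7 = 4 + (3 + Q)*(Q + 7/Q)/7)
21 + A(11)*((-16 - 39) + 48) = 21 + ((1/7)*(21 + 11*(35 + 11**2 + 3*11))/11)*((-16 - 39) + 48) = 21 + ((1/7)*(1/11)*(21 + 11*(35 + 121 + 33)))*(-55 + 48) = 21 + ((1/7)*(1/11)*(21 + 11*189))*(-7) = 21 + ((1/7)*(1/11)*(21 + 2079))*(-7) = 21 + ((1/7)*(1/11)*2100)*(-7) = 21 + (300/11)*(-7) = 21 - 2100/11 = -1869/11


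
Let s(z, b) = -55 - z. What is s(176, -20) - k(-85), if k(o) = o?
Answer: -146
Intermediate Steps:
s(176, -20) - k(-85) = (-55 - 1*176) - 1*(-85) = (-55 - 176) + 85 = -231 + 85 = -146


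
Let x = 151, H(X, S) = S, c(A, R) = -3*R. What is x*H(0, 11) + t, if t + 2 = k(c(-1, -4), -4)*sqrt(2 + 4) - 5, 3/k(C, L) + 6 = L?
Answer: 1654 - 3*sqrt(6)/10 ≈ 1653.3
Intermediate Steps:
k(C, L) = 3/(-6 + L)
t = -7 - 3*sqrt(6)/10 (t = -2 + ((3/(-6 - 4))*sqrt(2 + 4) - 5) = -2 + ((3/(-10))*sqrt(6) - 5) = -2 + ((3*(-1/10))*sqrt(6) - 5) = -2 + (-3*sqrt(6)/10 - 5) = -2 + (-5 - 3*sqrt(6)/10) = -7 - 3*sqrt(6)/10 ≈ -7.7348)
x*H(0, 11) + t = 151*11 + (-7 - 3*sqrt(6)/10) = 1661 + (-7 - 3*sqrt(6)/10) = 1654 - 3*sqrt(6)/10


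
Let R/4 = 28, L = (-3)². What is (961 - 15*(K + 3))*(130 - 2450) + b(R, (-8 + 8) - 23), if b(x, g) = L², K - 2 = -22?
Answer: -2821039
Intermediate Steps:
K = -20 (K = 2 - 22 = -20)
L = 9
R = 112 (R = 4*28 = 112)
b(x, g) = 81 (b(x, g) = 9² = 81)
(961 - 15*(K + 3))*(130 - 2450) + b(R, (-8 + 8) - 23) = (961 - 15*(-20 + 3))*(130 - 2450) + 81 = (961 - 15*(-17))*(-2320) + 81 = (961 + 255)*(-2320) + 81 = 1216*(-2320) + 81 = -2821120 + 81 = -2821039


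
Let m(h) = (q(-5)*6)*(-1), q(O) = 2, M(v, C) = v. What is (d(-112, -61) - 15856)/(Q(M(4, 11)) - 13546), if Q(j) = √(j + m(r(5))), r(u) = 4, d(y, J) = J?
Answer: 9800531/8340642 + 1447*I*√2/8340642 ≈ 1.175 + 0.00024535*I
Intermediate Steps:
m(h) = -12 (m(h) = (2*6)*(-1) = 12*(-1) = -12)
Q(j) = √(-12 + j) (Q(j) = √(j - 12) = √(-12 + j))
(d(-112, -61) - 15856)/(Q(M(4, 11)) - 13546) = (-61 - 15856)/(√(-12 + 4) - 13546) = -15917/(√(-8) - 13546) = -15917/(2*I*√2 - 13546) = -15917/(-13546 + 2*I*√2)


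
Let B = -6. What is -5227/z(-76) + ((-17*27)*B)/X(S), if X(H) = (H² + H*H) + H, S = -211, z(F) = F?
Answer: 464528941/6751156 ≈ 68.807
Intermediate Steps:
X(H) = H + 2*H² (X(H) = (H² + H²) + H = 2*H² + H = H + 2*H²)
-5227/z(-76) + ((-17*27)*B)/X(S) = -5227/(-76) + (-17*27*(-6))/((-211*(1 + 2*(-211)))) = -5227*(-1/76) + (-459*(-6))/((-211*(1 - 422))) = 5227/76 + 2754/((-211*(-421))) = 5227/76 + 2754/88831 = 464528941/6751156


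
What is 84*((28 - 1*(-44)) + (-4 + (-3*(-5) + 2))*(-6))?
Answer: -504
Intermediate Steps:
84*((28 - 1*(-44)) + (-4 + (-3*(-5) + 2))*(-6)) = 84*((28 + 44) + (-4 + (15 + 2))*(-6)) = 84*(72 + (-4 + 17)*(-6)) = 84*(72 + 13*(-6)) = 84*(72 - 78) = 84*(-6) = -504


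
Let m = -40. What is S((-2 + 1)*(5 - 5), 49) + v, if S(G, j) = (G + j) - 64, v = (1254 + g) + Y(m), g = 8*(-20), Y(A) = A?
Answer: 1039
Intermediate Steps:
g = -160
v = 1054 (v = (1254 - 160) - 40 = 1094 - 40 = 1054)
S(G, j) = -64 + G + j
S((-2 + 1)*(5 - 5), 49) + v = (-64 + (-2 + 1)*(5 - 5) + 49) + 1054 = (-64 - 1*0 + 49) + 1054 = (-64 + 0 + 49) + 1054 = -15 + 1054 = 1039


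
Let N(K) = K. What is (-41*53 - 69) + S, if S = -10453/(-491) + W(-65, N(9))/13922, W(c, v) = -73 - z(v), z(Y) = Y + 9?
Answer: -15180161899/6835702 ≈ -2220.7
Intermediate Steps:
z(Y) = 9 + Y
W(c, v) = -82 - v (W(c, v) = -73 - (9 + v) = -73 + (-9 - v) = -82 - v)
S = 145481985/6835702 (S = -10453/(-491) + (-82 - 1*9)/13922 = -10453*(-1/491) + (-82 - 9)*(1/13922) = 10453/491 - 91*1/13922 = 10453/491 - 91/13922 = 145481985/6835702 ≈ 21.283)
(-41*53 - 69) + S = (-41*53 - 69) + 145481985/6835702 = (-2173 - 69) + 145481985/6835702 = -2242 + 145481985/6835702 = -15180161899/6835702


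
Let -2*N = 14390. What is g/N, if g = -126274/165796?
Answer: 63137/596451110 ≈ 0.00010585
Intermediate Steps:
g = -63137/82898 (g = -126274*1/165796 = -63137/82898 ≈ -0.76162)
N = -7195 (N = -½*14390 = -7195)
g/N = -63137/82898/(-7195) = -63137/82898*(-1/7195) = 63137/596451110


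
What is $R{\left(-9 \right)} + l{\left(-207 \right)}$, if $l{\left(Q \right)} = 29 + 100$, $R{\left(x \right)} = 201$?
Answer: $330$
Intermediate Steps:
$l{\left(Q \right)} = 129$
$R{\left(-9 \right)} + l{\left(-207 \right)} = 201 + 129 = 330$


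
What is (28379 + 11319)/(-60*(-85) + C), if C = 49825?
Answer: 39698/54925 ≈ 0.72277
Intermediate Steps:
(28379 + 11319)/(-60*(-85) + C) = (28379 + 11319)/(-60*(-85) + 49825) = 39698/(5100 + 49825) = 39698/54925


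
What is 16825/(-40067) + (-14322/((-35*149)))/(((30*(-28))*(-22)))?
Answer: -3508452923/8357976200 ≈ -0.41977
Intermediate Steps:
16825/(-40067) + (-14322/((-35*149)))/(((30*(-28))*(-22))) = 16825*(-1/40067) + (-14322/(-5215))/((-840*(-22))) = -16825/40067 - 14322*(-1/5215)/18480 = -16825/40067 + (2046/745)*(1/18480) = -16825/40067 + 31/208600 = -3508452923/8357976200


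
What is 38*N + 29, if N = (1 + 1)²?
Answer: 181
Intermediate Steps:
N = 4 (N = 2² = 4)
38*N + 29 = 38*4 + 29 = 152 + 29 = 181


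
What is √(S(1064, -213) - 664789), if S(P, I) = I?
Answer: I*√665002 ≈ 815.48*I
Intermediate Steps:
√(S(1064, -213) - 664789) = √(-213 - 664789) = √(-665002) = I*√665002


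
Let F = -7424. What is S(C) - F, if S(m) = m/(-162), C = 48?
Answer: 200440/27 ≈ 7423.7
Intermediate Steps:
S(m) = -m/162 (S(m) = m*(-1/162) = -m/162)
S(C) - F = -1/162*48 - 1*(-7424) = -8/27 + 7424 = 200440/27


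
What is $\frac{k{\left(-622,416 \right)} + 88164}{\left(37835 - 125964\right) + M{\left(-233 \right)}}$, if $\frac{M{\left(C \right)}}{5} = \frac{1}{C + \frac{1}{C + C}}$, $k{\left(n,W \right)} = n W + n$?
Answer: $\frac{18589810590}{9568961021} \approx 1.9427$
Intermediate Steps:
$k{\left(n,W \right)} = n + W n$ ($k{\left(n,W \right)} = W n + n = n + W n$)
$M{\left(C \right)} = \frac{5}{C + \frac{1}{2 C}}$ ($M{\left(C \right)} = \frac{5}{C + \frac{1}{C + C}} = \frac{5}{C + \frac{1}{2 C}}$)
$\frac{k{\left(-622,416 \right)} + 88164}{\left(37835 - 125964\right) + M{\left(-233 \right)}} = \frac{- 622 \left(1 + 416\right) + 88164}{\left(37835 - 125964\right) + 10 \left(-233\right) \frac{1}{1 + 2 \left(-233\right)^{2}}} = \frac{\left(-622\right) 417 + 88164}{-88129 + 10 \left(-233\right) \frac{1}{1 + 2 \cdot 54289}} = \frac{-259374 + 88164}{-88129 + 10 \left(-233\right) \frac{1}{1 + 108578}} = - \frac{171210}{-88129 + 10 \left(-233\right) \frac{1}{108579}} = - \frac{171210}{-88129 - \frac{2330}{108579}} = - \frac{171210}{- \frac{9568961021}{108579}} = \left(-171210\right) \left(- \frac{108579}{9568961021}\right) = \frac{18589810590}{9568961021}$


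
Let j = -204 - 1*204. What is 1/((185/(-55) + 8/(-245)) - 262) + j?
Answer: -291821839/715243 ≈ -408.00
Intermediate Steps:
j = -408 (j = -204 - 204 = -408)
1/((185/(-55) + 8/(-245)) - 262) + j = 1/((185/(-55) + 8/(-245)) - 262) - 408 = 1/((185*(-1/55) + 8*(-1/245)) - 262) - 408 = 1/((-37/11 - 8/245) - 262) - 408 = 1/(-9153/2695 - 262) - 408 = 1/(-715243/2695) - 408 = -2695/715243 - 408 = -291821839/715243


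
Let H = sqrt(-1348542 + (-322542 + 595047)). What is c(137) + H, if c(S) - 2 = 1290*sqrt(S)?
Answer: 2 + 1290*sqrt(137) + I*sqrt(1076037) ≈ 15101.0 + 1037.3*I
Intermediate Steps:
H = I*sqrt(1076037) (H = sqrt(-1348542 + 272505) = sqrt(-1076037) = I*sqrt(1076037) ≈ 1037.3*I)
c(S) = 2 + 1290*sqrt(S)
c(137) + H = (2 + 1290*sqrt(137)) + I*sqrt(1076037) = 2 + 1290*sqrt(137) + I*sqrt(1076037)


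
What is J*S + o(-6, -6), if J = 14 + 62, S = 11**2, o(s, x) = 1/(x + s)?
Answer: 110351/12 ≈ 9195.9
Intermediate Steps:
o(s, x) = 1/(s + x)
S = 121
J = 76
J*S + o(-6, -6) = 76*121 + 1/(-6 - 6) = 9196 + 1/(-12) = 9196 - 1/12 = 110351/12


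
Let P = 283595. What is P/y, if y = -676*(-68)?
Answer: 21815/3536 ≈ 6.1694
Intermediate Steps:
y = 45968
P/y = 283595/45968 = 283595*(1/45968) = 21815/3536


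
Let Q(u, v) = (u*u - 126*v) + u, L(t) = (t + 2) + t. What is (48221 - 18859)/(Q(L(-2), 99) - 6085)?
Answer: -29362/18557 ≈ -1.5823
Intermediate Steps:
L(t) = 2 + 2*t (L(t) = (2 + t) + t = 2 + 2*t)
Q(u, v) = u + u² - 126*v (Q(u, v) = (u² - 126*v) + u = u + u² - 126*v)
(48221 - 18859)/(Q(L(-2), 99) - 6085) = (48221 - 18859)/(((2 + 2*(-2)) + (2 + 2*(-2))² - 126*99) - 6085) = 29362/(((2 - 4) + (2 - 4)² - 12474) - 6085) = 29362/((-2 + (-2)² - 12474) - 6085) = 29362/((-2 + 4 - 12474) - 6085) = 29362/(-12472 - 6085) = 29362/(-18557) = 29362*(-1/18557) = -29362/18557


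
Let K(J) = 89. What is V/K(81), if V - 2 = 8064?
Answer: 8066/89 ≈ 90.629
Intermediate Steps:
V = 8066 (V = 2 + 8064 = 8066)
V/K(81) = 8066/89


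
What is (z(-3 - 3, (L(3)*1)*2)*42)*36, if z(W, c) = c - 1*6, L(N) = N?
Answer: 0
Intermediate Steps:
z(W, c) = -6 + c (z(W, c) = c - 6 = -6 + c)
(z(-3 - 3, (L(3)*1)*2)*42)*36 = ((-6 + (3*1)*2)*42)*36 = ((-6 + 3*2)*42)*36 = ((-6 + 6)*42)*36 = (0*42)*36 = 0*36 = 0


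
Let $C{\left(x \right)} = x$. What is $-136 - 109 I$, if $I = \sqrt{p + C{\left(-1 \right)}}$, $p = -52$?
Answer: $-136 - 109 i \sqrt{53} \approx -136.0 - 793.53 i$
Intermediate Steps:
$I = i \sqrt{53}$ ($I = \sqrt{-52 - 1} = \sqrt{-53} = i \sqrt{53} \approx 7.2801 i$)
$-136 - 109 I = -136 - 109 i \sqrt{53}$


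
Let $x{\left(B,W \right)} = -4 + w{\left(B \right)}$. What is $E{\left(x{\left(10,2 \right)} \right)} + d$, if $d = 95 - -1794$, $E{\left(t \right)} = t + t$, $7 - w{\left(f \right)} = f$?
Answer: $1875$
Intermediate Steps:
$w{\left(f \right)} = 7 - f$
$x{\left(B,W \right)} = 3 - B$ ($x{\left(B,W \right)} = -4 - \left(-7 + B\right) = 3 - B$)
$E{\left(t \right)} = 2 t$
$d = 1889$ ($d = 95 + 1794 = 1889$)
$E{\left(x{\left(10,2 \right)} \right)} + d = 2 \left(3 - 10\right) + 1889 = 2 \left(-7\right) + 1889 = -14 + 1889 = 1875$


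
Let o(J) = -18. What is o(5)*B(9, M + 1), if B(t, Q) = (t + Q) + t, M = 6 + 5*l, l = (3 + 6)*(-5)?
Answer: 3600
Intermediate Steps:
l = -45 (l = 9*(-5) = -45)
M = -219 (M = 6 + 5*(-45) = 6 - 225 = -219)
B(t, Q) = Q + 2*t (B(t, Q) = (Q + t) + t = Q + 2*t)
o(5)*B(9, M + 1) = -18*((-219 + 1) + 2*9) = -18*(-218 + 18) = -18*(-200) = 3600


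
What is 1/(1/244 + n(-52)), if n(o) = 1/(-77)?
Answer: -18788/167 ≈ -112.50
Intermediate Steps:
n(o) = -1/77
1/(1/244 + n(-52)) = 1/(1/244 - 1/77) = 1/(-167/18788) = -18788/167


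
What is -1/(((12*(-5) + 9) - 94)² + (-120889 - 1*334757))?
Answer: 1/434621 ≈ 2.3009e-6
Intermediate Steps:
-1/(((12*(-5) + 9) - 94)² + (-120889 - 1*334757)) = -1/(((-60 + 9) - 94)² + (-120889 - 334757)) = -1/((-51 - 94)² - 455646) = -1/((-145)² - 455646) = -1/(21025 - 455646) = -1/(-434621) = -1*(-1/434621) = 1/434621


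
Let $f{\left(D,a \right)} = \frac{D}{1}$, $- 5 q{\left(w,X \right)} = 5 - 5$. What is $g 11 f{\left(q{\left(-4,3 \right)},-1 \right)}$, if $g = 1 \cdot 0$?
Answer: $0$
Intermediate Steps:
$g = 0$
$q{\left(w,X \right)} = 0$ ($q{\left(w,X \right)} = - \frac{5 - 5}{5} = \left(- \frac{1}{5}\right) 0 = 0$)
$f{\left(D,a \right)} = D$ ($f{\left(D,a \right)} = D 1 = D$)
$g 11 f{\left(q{\left(-4,3 \right)},-1 \right)} = 0 \cdot 11 \cdot 0 = 0 \cdot 0 = 0$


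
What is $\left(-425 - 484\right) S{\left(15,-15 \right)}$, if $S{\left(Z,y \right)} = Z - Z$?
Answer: $0$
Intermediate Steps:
$S{\left(Z,y \right)} = 0$
$\left(-425 - 484\right) S{\left(15,-15 \right)} = \left(-425 - 484\right) 0 = \left(-909\right) 0 = 0$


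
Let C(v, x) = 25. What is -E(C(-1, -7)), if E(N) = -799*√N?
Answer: 3995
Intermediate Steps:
-E(C(-1, -7)) = -(-799)*√25 = -(-799)*5 = -1*(-3995) = 3995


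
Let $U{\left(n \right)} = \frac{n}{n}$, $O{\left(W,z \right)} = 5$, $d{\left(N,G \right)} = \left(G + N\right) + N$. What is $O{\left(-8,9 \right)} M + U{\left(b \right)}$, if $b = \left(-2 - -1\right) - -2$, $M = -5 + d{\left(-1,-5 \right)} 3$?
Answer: $-129$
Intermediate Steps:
$d{\left(N,G \right)} = G + 2 N$
$M = -26$ ($M = -5 + \left(-5 + 2 \left(-1\right)\right) 3 = -5 + \left(-5 - 2\right) 3 = -5 - 21 = -26$)
$b = 1$ ($b = \left(-2 + 1\right) + 2 = -1 + 2 = 1$)
$U{\left(n \right)} = 1$
$O{\left(-8,9 \right)} M + U{\left(b \right)} = 5 \left(-26\right) + 1 = -130 + 1 = -129$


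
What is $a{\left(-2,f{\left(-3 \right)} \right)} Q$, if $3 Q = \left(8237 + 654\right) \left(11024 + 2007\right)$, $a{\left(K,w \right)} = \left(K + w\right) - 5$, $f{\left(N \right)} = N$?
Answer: $- \frac{1158586210}{3} \approx -3.862 \cdot 10^{8}$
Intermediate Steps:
$a{\left(K,w \right)} = -5 + K + w$
$Q = \frac{115858621}{3}$ ($Q = \frac{\left(8237 + 654\right) \left(11024 + 2007\right)}{3} = \frac{8891 \cdot 13031}{3} = \frac{1}{3} \cdot 115858621 = \frac{115858621}{3} \approx 3.862 \cdot 10^{7}$)
$a{\left(-2,f{\left(-3 \right)} \right)} Q = \left(-5 - 2 - 3\right) \frac{115858621}{3} = \left(-10\right) \frac{115858621}{3} = - \frac{1158586210}{3}$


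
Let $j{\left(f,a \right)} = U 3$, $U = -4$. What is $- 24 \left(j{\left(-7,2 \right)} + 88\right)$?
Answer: $-1824$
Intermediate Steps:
$j{\left(f,a \right)} = -12$ ($j{\left(f,a \right)} = \left(-4\right) 3 = -12$)
$- 24 \left(j{\left(-7,2 \right)} + 88\right) = - 24 \left(-12 + 88\right) = \left(-24\right) 76 = -1824$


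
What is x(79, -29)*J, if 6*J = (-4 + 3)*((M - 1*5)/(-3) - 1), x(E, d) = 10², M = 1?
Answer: -50/9 ≈ -5.5556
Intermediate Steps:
x(E, d) = 100
J = -1/18 (J = ((-4 + 3)*((1 - 1*5)/(-3) - 1))/6 = (-((1 - 5)*(-⅓) - 1))/6 = (-(-4*(-⅓) - 1))/6 = (-(4/3 - 1))/6 = (-1*⅓)/6 = (⅙)*(-⅓) = -1/18 ≈ -0.055556)
x(79, -29)*J = 100*(-1/18) = -50/9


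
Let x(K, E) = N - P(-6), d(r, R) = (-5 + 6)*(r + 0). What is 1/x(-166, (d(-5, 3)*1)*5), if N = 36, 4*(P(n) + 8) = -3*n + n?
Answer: 1/41 ≈ 0.024390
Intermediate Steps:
P(n) = -8 - n/2 (P(n) = -8 + (-3*n + n)/4 = -8 + (-2*n)/4 = -8 - n/2)
d(r, R) = r (d(r, R) = 1*r = r)
x(K, E) = 41 (x(K, E) = 36 - (-8 - 1/2*(-6)) = 36 - (-8 + 3) = 36 - 1*(-5) = 36 + 5 = 41)
1/x(-166, (d(-5, 3)*1)*5) = 1/41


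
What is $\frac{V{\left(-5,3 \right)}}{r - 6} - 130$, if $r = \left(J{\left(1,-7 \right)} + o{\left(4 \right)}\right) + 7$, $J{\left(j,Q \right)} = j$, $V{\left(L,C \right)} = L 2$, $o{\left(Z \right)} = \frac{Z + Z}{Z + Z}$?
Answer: $- \frac{400}{3} \approx -133.33$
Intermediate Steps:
$o{\left(Z \right)} = 1$ ($o{\left(Z \right)} = \frac{2 Z}{2 Z} = 2 Z \frac{1}{2 Z} = 1$)
$V{\left(L,C \right)} = 2 L$
$r = 9$ ($r = \left(1 + 1\right) + 7 = 2 + 7 = 9$)
$\frac{V{\left(-5,3 \right)}}{r - 6} - 130 = \frac{2 \left(-5\right)}{9 - 6} - 130 = \frac{1}{3} \left(-10\right) - 130 = - \frac{10}{3} - 130 = - \frac{400}{3}$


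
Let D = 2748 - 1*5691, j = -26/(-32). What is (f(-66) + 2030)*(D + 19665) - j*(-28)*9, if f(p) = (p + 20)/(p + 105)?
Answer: 1764159351/52 ≈ 3.3926e+7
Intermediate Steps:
j = 13/16 (j = -26*(-1/32) = 13/16 ≈ 0.81250)
D = -2943 (D = 2748 - 5691 = -2943)
f(p) = (20 + p)/(105 + p)
(f(-66) + 2030)*(D + 19665) - j*(-28)*9 = ((20 - 66)/(105 - 66) + 2030)*(-2943 + 19665) - (13/16)*(-28)*9 = (-46/39 + 2030)*16722 - (-91)*9/4 = ((1/39)*(-46) + 2030)*16722 - 1*(-819/4) = (-46/39 + 2030)*16722 + 819/4 = (79124/39)*16722 + 819/4 = 441037176/13 + 819/4 = 1764159351/52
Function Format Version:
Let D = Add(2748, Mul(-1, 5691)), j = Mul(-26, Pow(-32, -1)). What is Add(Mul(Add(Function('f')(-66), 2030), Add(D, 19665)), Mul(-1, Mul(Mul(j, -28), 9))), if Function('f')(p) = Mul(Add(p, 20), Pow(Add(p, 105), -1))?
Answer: Rational(1764159351, 52) ≈ 3.3926e+7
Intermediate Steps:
j = Rational(13, 16) (j = Mul(-26, Rational(-1, 32)) = Rational(13, 16) ≈ 0.81250)
D = -2943 (D = Add(2748, -5691) = -2943)
Function('f')(p) = Mul(Pow(Add(105, p), -1), Add(20, p)) (Function('f')(p) = Mul(Add(20, p), Pow(Add(105, p), -1)) = Mul(Pow(Add(105, p), -1), Add(20, p)))
Add(Mul(Add(Function('f')(-66), 2030), Add(D, 19665)), Mul(-1, Mul(Mul(j, -28), 9))) = Add(Mul(Add(Mul(Pow(Add(105, -66), -1), Add(20, -66)), 2030), Add(-2943, 19665)), Mul(-1, Mul(Mul(Rational(13, 16), -28), 9))) = Add(Mul(Add(Mul(Pow(39, -1), -46), 2030), 16722), Mul(-1, Mul(Rational(-91, 4), 9))) = Add(Mul(Add(Mul(Rational(1, 39), -46), 2030), 16722), Mul(-1, Rational(-819, 4))) = Add(Mul(Add(Rational(-46, 39), 2030), 16722), Rational(819, 4)) = Add(Mul(Rational(79124, 39), 16722), Rational(819, 4)) = Add(Rational(441037176, 13), Rational(819, 4)) = Rational(1764159351, 52)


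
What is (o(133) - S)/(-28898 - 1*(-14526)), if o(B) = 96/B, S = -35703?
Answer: -4748595/1911476 ≈ -2.4843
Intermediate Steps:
(o(133) - S)/(-28898 - 1*(-14526)) = (96/133 - 1*(-35703))/(-28898 - 1*(-14526)) = (96*(1/133) + 35703)/(-28898 + 14526) = (96/133 + 35703)/(-14372) = (4748595/133)*(-1/14372) = -4748595/1911476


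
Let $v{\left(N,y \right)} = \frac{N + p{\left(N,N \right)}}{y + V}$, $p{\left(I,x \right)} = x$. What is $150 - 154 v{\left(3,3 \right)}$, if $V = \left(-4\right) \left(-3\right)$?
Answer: $\frac{442}{5} \approx 88.4$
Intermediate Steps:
$V = 12$
$v{\left(N,y \right)} = \frac{2 N}{12 + y}$ ($v{\left(N,y \right)} = \frac{N + N}{y + 12} = \frac{2 N}{12 + y}$)
$150 - 154 v{\left(3,3 \right)} = 150 - 154 \cdot 2 \cdot 3 \frac{1}{12 + 3} = 150 - 154 \cdot 2 \cdot 3 \cdot \frac{1}{15} = 150 - \frac{308}{5} = \frac{442}{5}$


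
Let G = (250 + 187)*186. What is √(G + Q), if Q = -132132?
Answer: 15*I*√226 ≈ 225.5*I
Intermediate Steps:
G = 81282 (G = 437*186 = 81282)
√(G + Q) = √(81282 - 132132) = √(-50850) = 15*I*√226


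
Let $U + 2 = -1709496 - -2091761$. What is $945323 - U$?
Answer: $563060$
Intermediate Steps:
$U = 382263$ ($U = -2 - -382265 = -2 + \left(-1709496 + 2091761\right) = -2 + 382265 = 382263$)
$945323 - U = 945323 - 382263 = 563060$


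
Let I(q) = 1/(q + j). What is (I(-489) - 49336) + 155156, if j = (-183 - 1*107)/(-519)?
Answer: 26825475301/253501 ≈ 1.0582e+5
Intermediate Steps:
j = 290/519 (j = (-183 - 107)*(-1/519) = -290*(-1/519) = 290/519 ≈ 0.55877)
I(q) = 1/(290/519 + q) (I(q) = 1/(q + 290/519) = 1/(290/519 + q))
(I(-489) - 49336) + 155156 = (519/(290 + 519*(-489)) - 49336) + 155156 = (519/(290 - 253791) - 49336) + 155156 = (519/(-253501) - 49336) + 155156 = (519*(-1/253501) - 49336) + 155156 = (-519/253501 - 49336) + 155156 = -12506725855/253501 + 155156 = 26825475301/253501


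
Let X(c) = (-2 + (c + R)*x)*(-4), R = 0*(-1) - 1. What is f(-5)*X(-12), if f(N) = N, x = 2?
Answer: -560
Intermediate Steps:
R = -1 (R = 0 - 1 = -1)
X(c) = 16 - 8*c (X(c) = (-2 + (c - 1)*2)*(-4) = (-2 + (-1 + c)*2)*(-4) = (-2 + (-2 + 2*c))*(-4) = (-4 + 2*c)*(-4) = 16 - 8*c)
f(-5)*X(-12) = -5*(16 - 8*(-12)) = -5*(16 + 96) = -5*112 = -560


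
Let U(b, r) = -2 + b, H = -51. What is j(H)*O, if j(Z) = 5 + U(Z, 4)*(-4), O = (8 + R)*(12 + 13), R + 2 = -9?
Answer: -16275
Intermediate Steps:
R = -11 (R = -2 - 9 = -11)
O = -75 (O = (8 - 11)*(12 + 13) = -3*25 = -75)
j(Z) = 13 - 4*Z (j(Z) = 5 + (-2 + Z)*(-4) = 5 + (8 - 4*Z) = 13 - 4*Z)
j(H)*O = (13 - 4*(-51))*(-75) = (13 + 204)*(-75) = 217*(-75) = -16275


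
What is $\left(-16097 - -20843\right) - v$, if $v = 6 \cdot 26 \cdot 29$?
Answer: $222$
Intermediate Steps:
$v = 4524$ ($v = 156 \cdot 29 = 4524$)
$\left(-16097 - -20843\right) - v = \left(-16097 - -20843\right) - 4524 = \left(-16097 + 20843\right) - 4524 = 4746 - 4524 = 222$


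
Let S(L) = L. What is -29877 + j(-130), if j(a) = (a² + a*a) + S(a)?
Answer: 3793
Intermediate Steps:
j(a) = a + 2*a² (j(a) = (a² + a*a) + a = (a² + a²) + a = 2*a² + a = a + 2*a²)
-29877 + j(-130) = -29877 - 130*(1 + 2*(-130)) = -29877 - 130*(1 - 260) = -29877 - 130*(-259) = -29877 + 33670 = 3793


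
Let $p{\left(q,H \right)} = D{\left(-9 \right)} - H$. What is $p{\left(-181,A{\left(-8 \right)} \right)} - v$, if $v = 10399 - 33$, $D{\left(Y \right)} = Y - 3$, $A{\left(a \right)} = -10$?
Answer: $-10368$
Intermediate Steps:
$D{\left(Y \right)} = -3 + Y$
$p{\left(q,H \right)} = -12 - H$ ($p{\left(q,H \right)} = \left(-3 - 9\right) - H = -12 - H$)
$v = 10366$
$p{\left(-181,A{\left(-8 \right)} \right)} - v = \left(-12 - -10\right) - 10366 = \left(-12 + 10\right) - 10366 = -2 - 10366 = -10368$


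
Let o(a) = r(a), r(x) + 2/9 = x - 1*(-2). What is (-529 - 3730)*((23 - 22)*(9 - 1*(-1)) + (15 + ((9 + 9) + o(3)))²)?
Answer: -495790190/81 ≈ -6.1209e+6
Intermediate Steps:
r(x) = 16/9 + x (r(x) = -2/9 + (x - 1*(-2)) = -2/9 + (x + 2) = -2/9 + (2 + x) = 16/9 + x)
o(a) = 16/9 + a
(-529 - 3730)*((23 - 22)*(9 - 1*(-1)) + (15 + ((9 + 9) + o(3)))²) = (-529 - 3730)*((23 - 22)*(9 - 1*(-1)) + (15 + ((9 + 9) + (16/9 + 3)))²) = -4259*(1*(9 + 1) + (15 + (18 + 43/9))²) = -4259*(1*10 + (15 + 205/9)²) = -4259*(10 + (340/9)²) = -4259*(10 + 115600/81) = -4259*116410/81 = -495790190/81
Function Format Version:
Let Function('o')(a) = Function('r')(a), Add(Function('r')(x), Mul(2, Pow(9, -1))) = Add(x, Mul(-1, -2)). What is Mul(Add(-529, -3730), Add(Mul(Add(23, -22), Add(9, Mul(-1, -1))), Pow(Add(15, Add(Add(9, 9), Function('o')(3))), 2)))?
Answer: Rational(-495790190, 81) ≈ -6.1209e+6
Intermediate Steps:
Function('r')(x) = Add(Rational(16, 9), x) (Function('r')(x) = Add(Rational(-2, 9), Add(x, Mul(-1, -2))) = Add(Rational(-2, 9), Add(x, 2)) = Add(Rational(-2, 9), Add(2, x)) = Add(Rational(16, 9), x))
Function('o')(a) = Add(Rational(16, 9), a)
Mul(Add(-529, -3730), Add(Mul(Add(23, -22), Add(9, Mul(-1, -1))), Pow(Add(15, Add(Add(9, 9), Function('o')(3))), 2))) = Mul(Add(-529, -3730), Add(Mul(Add(23, -22), Add(9, Mul(-1, -1))), Pow(Add(15, Add(Add(9, 9), Add(Rational(16, 9), 3))), 2))) = Mul(-4259, Add(Mul(1, Add(9, 1)), Pow(Add(15, Add(18, Rational(43, 9))), 2))) = Mul(-4259, Add(Mul(1, 10), Pow(Add(15, Rational(205, 9)), 2))) = Mul(-4259, Add(10, Pow(Rational(340, 9), 2))) = Mul(-4259, Add(10, Rational(115600, 81))) = Mul(-4259, Rational(116410, 81)) = Rational(-495790190, 81)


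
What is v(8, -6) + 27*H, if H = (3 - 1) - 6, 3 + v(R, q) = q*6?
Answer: -147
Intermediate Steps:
v(R, q) = -3 + 6*q (v(R, q) = -3 + q*6 = -3 + 6*q)
H = -4 (H = 2 - 6 = -4)
v(8, -6) + 27*H = (-3 + 6*(-6)) + 27*(-4) = (-3 - 36) - 108 = -39 - 108 = -147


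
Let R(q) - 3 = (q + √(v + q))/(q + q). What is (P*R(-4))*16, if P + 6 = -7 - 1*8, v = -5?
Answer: -1176 + 126*I ≈ -1176.0 + 126.0*I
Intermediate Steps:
P = -21 (P = -6 + (-7 - 1*8) = -6 + (-7 - 8) = -6 - 15 = -21)
R(q) = 3 + (q + √(-5 + q))/(2*q) (R(q) = 3 + (q + √(-5 + q))/(q + q) = 3 + (q + √(-5 + q))/((2*q)) = 3 + (q + √(-5 + q))*(1/(2*q)) = 3 + (q + √(-5 + q))/(2*q))
(P*R(-4))*16 = -21*(√(-5 - 4) + 7*(-4))/(2*(-4))*16 = -21*(-1)*(√(-9) - 28)/(2*4)*16 = -21*(-1)*(3*I - 28)/(2*4)*16 = -21*(-1)*(-28 + 3*I)/(2*4)*16 = -21*(7/2 - 3*I/8)*16 = (-147/2 + 63*I/8)*16 = -1176 + 126*I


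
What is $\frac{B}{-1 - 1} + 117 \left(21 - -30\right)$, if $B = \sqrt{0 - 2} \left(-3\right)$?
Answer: $5967 + \frac{3 i \sqrt{2}}{2} \approx 5967.0 + 2.1213 i$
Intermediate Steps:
$B = - 3 i \sqrt{2}$ ($B = \sqrt{-2} \left(-3\right) = i \sqrt{2} \left(-3\right) = - 3 i \sqrt{2} \approx - 4.2426 i$)
$\frac{B}{-1 - 1} + 117 \left(21 - -30\right) = \frac{\left(-3\right) i \sqrt{2}}{-1 - 1} + 117 \left(21 - -30\right) = \frac{\left(-3\right) i \sqrt{2}}{-2} + 117 \left(21 + 30\right) = - 3 i \sqrt{2} \left(- \frac{1}{2}\right) + 117 \cdot 51 = \frac{3 i \sqrt{2}}{2} + 5967 = 5967 + \frac{3 i \sqrt{2}}{2}$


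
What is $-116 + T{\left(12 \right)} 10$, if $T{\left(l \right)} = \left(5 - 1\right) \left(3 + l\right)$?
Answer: $484$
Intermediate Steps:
$T{\left(l \right)} = 12 + 4 l$ ($T{\left(l \right)} = 4 \left(3 + l\right) = 12 + 4 l$)
$-116 + T{\left(12 \right)} 10 = -116 + \left(12 + 4 \cdot 12\right) 10 = -116 + \left(12 + 48\right) 10 = -116 + 60 \cdot 10 = -116 + 600 = 484$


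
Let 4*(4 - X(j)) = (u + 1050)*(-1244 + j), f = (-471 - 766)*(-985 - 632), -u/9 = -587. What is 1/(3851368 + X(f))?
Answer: -4/12644166517 ≈ -3.1635e-10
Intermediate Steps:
u = 5283 (u = -9*(-587) = 5283)
f = 2000229 (f = -1237*(-1617) = 2000229)
X(j) = 1969567 - 6333*j/4 (X(j) = 4 - (5283 + 1050)*(-1244 + j)/4 = 4 - 6333*(-1244 + j)/4 = 4 - (-7878252 + 6333*j)/4 = 4 + (1969563 - 6333*j/4) = 1969567 - 6333*j/4)
1/(3851368 + X(f)) = 1/(3851368 + (1969567 - 6333/4*2000229)) = 1/(3851368 + (1969567 - 12667450257/4)) = 1/(3851368 - 12659571989/4) = 1/(-12644166517/4) = -4/12644166517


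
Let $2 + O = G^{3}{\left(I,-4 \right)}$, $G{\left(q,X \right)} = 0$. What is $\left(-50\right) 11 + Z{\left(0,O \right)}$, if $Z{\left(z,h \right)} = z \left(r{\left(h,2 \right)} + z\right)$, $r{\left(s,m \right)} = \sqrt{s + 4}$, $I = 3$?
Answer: $-550$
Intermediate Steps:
$r{\left(s,m \right)} = \sqrt{4 + s}$
$O = -2$ ($O = -2 + 0^{3} = -2 + 0 = -2$)
$Z{\left(z,h \right)} = z \left(z + \sqrt{4 + h}\right)$ ($Z{\left(z,h \right)} = z \left(\sqrt{4 + h} + z\right) = z \left(z + \sqrt{4 + h}\right)$)
$\left(-50\right) 11 + Z{\left(0,O \right)} = \left(-50\right) 11 + 0 \left(0 + \sqrt{4 - 2}\right) = -550 + 0 \left(0 + \sqrt{2}\right) = -550 + 0 \sqrt{2} = -550 + 0 = -550$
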